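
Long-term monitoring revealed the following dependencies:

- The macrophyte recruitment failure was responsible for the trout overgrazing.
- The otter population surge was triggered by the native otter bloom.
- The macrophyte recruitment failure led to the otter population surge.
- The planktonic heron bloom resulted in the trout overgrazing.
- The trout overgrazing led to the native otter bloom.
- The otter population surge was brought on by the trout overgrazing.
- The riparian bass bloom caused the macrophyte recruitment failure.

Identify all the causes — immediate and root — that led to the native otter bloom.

the macrophyte recruitment failure, the planktonic heron bloom, the riparian bass bloom, the trout overgrazing

Immediate cause of the native otter bloom: the trout overgrazing.
Further upstream: the riparian bass bloom, the macrophyte recruitment failure, the planktonic heron bloom.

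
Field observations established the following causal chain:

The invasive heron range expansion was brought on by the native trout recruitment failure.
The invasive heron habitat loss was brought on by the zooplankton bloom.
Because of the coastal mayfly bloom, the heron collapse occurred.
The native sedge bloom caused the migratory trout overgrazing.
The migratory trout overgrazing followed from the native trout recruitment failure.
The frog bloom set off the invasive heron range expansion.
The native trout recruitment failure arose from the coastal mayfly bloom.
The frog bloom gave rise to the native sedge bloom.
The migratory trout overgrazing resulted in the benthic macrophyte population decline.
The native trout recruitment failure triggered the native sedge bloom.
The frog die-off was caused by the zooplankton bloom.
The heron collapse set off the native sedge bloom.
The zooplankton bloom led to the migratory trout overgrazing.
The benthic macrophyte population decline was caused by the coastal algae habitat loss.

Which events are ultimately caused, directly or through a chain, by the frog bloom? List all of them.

Direct effects: the invasive heron range expansion, the native sedge bloom.
2 steps out: the migratory trout overgrazing.
3 steps out: the benthic macrophyte population decline.
Not reachable from it: the zooplankton bloom, the frog die-off, the coastal mayfly bloom, the invasive heron habitat loss, the native trout recruitment failure, the coastal algae habitat loss, the heron collapse.

the benthic macrophyte population decline, the invasive heron range expansion, the migratory trout overgrazing, the native sedge bloom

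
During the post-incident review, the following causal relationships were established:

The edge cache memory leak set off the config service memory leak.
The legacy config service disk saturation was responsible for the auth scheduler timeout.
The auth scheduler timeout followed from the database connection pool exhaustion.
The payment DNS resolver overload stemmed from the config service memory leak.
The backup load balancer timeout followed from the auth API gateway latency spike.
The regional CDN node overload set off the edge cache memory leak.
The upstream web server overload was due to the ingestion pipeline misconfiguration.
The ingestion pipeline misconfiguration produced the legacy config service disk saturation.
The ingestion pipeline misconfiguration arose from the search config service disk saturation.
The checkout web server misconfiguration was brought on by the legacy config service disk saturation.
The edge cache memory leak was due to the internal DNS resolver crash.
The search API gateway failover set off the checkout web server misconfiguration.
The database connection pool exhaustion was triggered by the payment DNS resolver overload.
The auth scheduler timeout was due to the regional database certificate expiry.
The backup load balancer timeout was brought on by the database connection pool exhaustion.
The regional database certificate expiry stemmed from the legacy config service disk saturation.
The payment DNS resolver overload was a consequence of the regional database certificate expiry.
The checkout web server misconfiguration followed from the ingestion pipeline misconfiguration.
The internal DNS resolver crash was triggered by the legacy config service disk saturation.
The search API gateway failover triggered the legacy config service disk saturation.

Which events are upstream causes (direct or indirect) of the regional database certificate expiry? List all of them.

the ingestion pipeline misconfiguration, the legacy config service disk saturation, the search API gateway failover, the search config service disk saturation

Immediate cause of the regional database certificate expiry: the legacy config service disk saturation.
Further upstream: the search config service disk saturation, the ingestion pipeline misconfiguration, the search API gateway failover.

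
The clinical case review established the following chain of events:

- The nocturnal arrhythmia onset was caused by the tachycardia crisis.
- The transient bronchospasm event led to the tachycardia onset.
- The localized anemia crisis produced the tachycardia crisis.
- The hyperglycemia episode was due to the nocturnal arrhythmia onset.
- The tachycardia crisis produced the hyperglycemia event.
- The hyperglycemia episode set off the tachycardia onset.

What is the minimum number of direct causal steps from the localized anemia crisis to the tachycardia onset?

Shortest chain: the localized anemia crisis → the tachycardia crisis → the nocturnal arrhythmia onset → the hyperglycemia episode → the tachycardia onset.

4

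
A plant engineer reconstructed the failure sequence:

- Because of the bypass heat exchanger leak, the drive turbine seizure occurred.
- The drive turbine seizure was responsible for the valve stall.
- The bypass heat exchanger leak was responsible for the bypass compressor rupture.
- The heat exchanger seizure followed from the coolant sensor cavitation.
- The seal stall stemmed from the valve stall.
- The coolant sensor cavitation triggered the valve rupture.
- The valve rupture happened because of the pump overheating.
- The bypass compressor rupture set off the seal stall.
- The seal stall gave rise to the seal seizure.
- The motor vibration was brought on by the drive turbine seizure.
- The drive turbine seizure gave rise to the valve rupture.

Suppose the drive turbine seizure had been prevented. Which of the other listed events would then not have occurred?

Downstream of the drive turbine seizure: the valve stall, the seal stall, the motor vibration, the valve rupture, the seal seizure.
Of those, still caused via another path: the seal stall, the valve rupture, the seal seizure.
The remainder have no surviving cause.

the motor vibration, the valve stall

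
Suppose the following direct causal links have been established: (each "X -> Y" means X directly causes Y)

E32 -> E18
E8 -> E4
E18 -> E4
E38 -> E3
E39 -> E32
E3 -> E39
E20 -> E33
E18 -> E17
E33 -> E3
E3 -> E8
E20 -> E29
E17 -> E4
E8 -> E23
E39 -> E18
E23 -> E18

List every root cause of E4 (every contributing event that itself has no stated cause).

Tracing upstream from E4: E4 ← E8 ← E3 ← E33 ← E20.
A separate upstream branch: E4 ← E8 ← E3 ← E38.
Each of those chain origins has no stated cause.

E20, E38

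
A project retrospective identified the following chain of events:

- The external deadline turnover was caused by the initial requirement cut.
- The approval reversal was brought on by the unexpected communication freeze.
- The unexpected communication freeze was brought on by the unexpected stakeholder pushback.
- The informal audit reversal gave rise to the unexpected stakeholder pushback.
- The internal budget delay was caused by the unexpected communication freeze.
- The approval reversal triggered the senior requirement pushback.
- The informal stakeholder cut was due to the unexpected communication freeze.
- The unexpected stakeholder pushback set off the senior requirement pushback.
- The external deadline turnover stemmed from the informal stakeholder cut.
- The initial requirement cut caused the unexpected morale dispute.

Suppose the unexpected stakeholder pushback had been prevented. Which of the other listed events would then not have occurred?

the approval reversal, the informal stakeholder cut, the internal budget delay, the senior requirement pushback, the unexpected communication freeze

Downstream of the unexpected stakeholder pushback: the unexpected communication freeze, the informal stakeholder cut, the approval reversal, the external deadline turnover, the senior requirement pushback, the internal budget delay.
Of those, still caused via another path: the external deadline turnover.
The remainder have no surviving cause.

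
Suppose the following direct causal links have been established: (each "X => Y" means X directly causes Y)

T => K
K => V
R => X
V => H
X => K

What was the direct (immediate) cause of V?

Upstream contributors include R, X, T, but only K feeds directly into V.

K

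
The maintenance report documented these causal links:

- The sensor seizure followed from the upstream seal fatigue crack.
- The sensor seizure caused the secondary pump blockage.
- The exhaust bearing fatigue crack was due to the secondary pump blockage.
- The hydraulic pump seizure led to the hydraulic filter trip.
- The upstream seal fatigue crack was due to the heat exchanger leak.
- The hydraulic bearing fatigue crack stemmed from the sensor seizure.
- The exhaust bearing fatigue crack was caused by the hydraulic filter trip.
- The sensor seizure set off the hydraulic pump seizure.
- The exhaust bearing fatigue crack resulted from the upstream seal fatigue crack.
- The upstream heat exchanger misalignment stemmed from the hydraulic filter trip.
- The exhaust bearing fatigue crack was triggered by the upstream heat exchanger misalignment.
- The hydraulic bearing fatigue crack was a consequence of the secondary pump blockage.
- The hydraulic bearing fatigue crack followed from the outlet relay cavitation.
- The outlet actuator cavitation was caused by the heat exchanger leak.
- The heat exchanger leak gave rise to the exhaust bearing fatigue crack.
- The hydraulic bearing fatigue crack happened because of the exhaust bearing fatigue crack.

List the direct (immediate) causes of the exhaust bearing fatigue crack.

Upstream contributors include the sensor seizure, the hydraulic pump seizure, but only the heat exchanger leak, the hydraulic filter trip, the secondary pump blockage, the upstream heat exchanger misalignment, the upstream seal fatigue crack feed directly into the exhaust bearing fatigue crack.

the heat exchanger leak, the hydraulic filter trip, the secondary pump blockage, the upstream heat exchanger misalignment, the upstream seal fatigue crack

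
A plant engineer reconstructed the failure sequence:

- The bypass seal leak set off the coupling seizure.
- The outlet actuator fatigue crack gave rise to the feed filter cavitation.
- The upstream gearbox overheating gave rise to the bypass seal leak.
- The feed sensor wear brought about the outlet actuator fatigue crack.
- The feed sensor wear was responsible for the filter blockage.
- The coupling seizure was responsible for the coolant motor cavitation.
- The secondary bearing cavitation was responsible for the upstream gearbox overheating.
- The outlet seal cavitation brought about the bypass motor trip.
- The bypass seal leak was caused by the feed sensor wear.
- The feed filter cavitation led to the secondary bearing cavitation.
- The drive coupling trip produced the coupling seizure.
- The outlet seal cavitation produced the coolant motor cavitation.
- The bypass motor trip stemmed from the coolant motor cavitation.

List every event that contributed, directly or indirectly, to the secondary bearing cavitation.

Immediate cause of the secondary bearing cavitation: the feed filter cavitation.
Further upstream: the feed sensor wear, the outlet actuator fatigue crack.

the feed filter cavitation, the feed sensor wear, the outlet actuator fatigue crack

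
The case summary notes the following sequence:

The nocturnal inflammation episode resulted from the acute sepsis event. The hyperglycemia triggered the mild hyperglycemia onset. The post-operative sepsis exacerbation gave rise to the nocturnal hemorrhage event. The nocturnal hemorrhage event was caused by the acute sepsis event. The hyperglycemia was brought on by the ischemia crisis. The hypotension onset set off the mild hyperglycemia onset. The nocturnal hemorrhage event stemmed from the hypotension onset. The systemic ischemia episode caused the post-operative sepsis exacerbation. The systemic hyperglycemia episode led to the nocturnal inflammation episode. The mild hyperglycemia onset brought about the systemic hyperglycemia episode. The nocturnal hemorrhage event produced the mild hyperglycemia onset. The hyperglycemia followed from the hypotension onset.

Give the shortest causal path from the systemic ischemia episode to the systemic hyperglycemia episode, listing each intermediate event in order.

the systemic ischemia episode → the post-operative sepsis exacerbation → the nocturnal hemorrhage event → the mild hyperglycemia onset → the systemic hyperglycemia episode

the systemic ischemia episode → the post-operative sepsis exacerbation
the post-operative sepsis exacerbation → the nocturnal hemorrhage event
the nocturnal hemorrhage event → the mild hyperglycemia onset
the mild hyperglycemia onset → the systemic hyperglycemia episode
Length: 4 steps.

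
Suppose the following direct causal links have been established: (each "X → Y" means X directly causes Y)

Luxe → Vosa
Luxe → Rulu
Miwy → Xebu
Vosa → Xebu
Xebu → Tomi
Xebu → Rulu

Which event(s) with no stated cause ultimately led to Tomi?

Luxe, Miwy

Tracing upstream from Tomi: Tomi ← Xebu ← Vosa ← Luxe.
A separate upstream branch: Tomi ← Xebu ← Miwy.
Each of those chain origins has no stated cause.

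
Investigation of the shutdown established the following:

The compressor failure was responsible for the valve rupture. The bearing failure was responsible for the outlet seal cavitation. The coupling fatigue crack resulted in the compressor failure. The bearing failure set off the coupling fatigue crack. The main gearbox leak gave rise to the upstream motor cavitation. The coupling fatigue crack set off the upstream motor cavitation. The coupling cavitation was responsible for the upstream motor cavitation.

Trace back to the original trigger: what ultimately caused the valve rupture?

the bearing failure

Tracing upstream from the valve rupture: the valve rupture ← the compressor failure ← the coupling fatigue crack ← the bearing failure.
The bearing failure has no stated cause, so it is the root.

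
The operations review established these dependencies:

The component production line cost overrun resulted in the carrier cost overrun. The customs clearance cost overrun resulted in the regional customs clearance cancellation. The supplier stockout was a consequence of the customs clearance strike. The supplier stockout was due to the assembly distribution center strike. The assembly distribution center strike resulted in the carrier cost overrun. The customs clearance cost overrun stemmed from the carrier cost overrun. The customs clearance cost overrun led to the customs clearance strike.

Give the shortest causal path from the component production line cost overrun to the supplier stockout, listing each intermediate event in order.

the component production line cost overrun → the carrier cost overrun
the carrier cost overrun → the customs clearance cost overrun
the customs clearance cost overrun → the customs clearance strike
the customs clearance strike → the supplier stockout
Length: 4 steps.

the component production line cost overrun → the carrier cost overrun → the customs clearance cost overrun → the customs clearance strike → the supplier stockout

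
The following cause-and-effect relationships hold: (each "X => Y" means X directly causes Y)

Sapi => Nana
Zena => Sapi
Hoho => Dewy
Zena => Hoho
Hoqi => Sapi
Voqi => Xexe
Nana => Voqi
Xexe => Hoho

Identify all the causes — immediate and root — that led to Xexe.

Immediate cause of Xexe: Voqi.
Further upstream: Hoqi, Zena, Sapi, Nana.

Hoqi, Nana, Sapi, Voqi, Zena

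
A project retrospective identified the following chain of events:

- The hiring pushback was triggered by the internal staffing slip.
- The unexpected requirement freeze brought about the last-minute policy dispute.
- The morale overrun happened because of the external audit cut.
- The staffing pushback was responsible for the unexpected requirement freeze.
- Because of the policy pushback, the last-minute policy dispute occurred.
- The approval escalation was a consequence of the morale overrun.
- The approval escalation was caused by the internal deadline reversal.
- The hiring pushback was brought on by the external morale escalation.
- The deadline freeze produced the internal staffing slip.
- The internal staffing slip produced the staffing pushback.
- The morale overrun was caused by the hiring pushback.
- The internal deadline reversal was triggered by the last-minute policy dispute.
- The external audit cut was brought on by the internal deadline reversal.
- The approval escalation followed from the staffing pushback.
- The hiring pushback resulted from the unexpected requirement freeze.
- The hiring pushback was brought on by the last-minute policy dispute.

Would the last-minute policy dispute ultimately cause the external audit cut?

Yes

There is a causal chain: the last-minute policy dispute → the internal deadline reversal → the external audit cut.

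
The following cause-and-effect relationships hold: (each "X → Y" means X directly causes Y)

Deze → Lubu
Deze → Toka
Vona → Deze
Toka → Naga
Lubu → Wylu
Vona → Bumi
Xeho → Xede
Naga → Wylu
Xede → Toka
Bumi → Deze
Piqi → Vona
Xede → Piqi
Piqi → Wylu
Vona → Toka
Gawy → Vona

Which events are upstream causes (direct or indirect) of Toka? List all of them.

Immediate causes of Toka: Xede, Vona, Deze.
Further upstream: Xeho, Piqi, Bumi, Gawy.

Bumi, Deze, Gawy, Piqi, Vona, Xede, Xeho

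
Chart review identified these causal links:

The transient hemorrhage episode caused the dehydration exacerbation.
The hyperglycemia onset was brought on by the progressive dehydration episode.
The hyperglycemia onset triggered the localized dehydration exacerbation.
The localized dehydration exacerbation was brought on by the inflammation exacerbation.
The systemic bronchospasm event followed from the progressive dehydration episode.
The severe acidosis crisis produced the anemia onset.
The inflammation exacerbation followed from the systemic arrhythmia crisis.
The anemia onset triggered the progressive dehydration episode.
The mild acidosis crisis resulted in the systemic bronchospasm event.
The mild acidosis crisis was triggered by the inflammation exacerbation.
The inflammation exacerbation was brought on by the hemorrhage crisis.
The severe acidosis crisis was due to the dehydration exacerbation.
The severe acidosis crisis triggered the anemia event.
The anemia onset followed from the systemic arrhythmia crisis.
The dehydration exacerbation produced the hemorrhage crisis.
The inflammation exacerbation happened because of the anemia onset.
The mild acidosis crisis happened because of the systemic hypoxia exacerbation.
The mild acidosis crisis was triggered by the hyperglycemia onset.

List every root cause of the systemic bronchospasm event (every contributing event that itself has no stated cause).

Tracing upstream from the systemic bronchospasm event: the systemic bronchospasm event ← the progressive dehydration episode ← the anemia onset ← the systemic arrhythmia crisis.
A separate upstream branch: the systemic bronchospasm event ← the progressive dehydration episode ← the anemia onset ← the severe acidosis crisis ← the dehydration exacerbation ← the transient hemorrhage episode.
A separate upstream branch: the systemic bronchospasm event ← the mild acidosis crisis ← the systemic hypoxia exacerbation.
Each of those chain origins has no stated cause.

the systemic arrhythmia crisis, the systemic hypoxia exacerbation, the transient hemorrhage episode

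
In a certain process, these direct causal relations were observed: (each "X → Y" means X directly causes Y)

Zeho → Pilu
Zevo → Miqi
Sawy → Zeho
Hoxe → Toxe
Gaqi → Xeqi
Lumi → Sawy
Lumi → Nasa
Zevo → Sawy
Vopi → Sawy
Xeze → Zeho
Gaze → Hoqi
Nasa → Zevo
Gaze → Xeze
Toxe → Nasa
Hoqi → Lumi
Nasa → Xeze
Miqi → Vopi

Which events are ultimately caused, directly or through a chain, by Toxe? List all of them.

Miqi, Nasa, Pilu, Sawy, Vopi, Xeze, Zeho, Zevo

Direct effects: Nasa.
2 steps out: Zevo, Xeze.
3 steps out: Miqi, Sawy, Zeho.
4 steps out: Vopi, Pilu.
Not reachable from it: Gaze, Hoqi, Lumi, Hoxe, Gaqi, Xeqi.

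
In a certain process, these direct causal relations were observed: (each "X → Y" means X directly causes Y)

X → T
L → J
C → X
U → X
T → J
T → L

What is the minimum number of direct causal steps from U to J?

Shortest chain: U → X → T → J.

3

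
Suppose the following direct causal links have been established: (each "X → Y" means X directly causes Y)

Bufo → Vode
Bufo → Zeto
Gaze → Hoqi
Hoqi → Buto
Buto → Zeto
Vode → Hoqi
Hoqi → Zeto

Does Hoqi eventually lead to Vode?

Hoqi leads to Buto, Zeto; Vode is not among them.

No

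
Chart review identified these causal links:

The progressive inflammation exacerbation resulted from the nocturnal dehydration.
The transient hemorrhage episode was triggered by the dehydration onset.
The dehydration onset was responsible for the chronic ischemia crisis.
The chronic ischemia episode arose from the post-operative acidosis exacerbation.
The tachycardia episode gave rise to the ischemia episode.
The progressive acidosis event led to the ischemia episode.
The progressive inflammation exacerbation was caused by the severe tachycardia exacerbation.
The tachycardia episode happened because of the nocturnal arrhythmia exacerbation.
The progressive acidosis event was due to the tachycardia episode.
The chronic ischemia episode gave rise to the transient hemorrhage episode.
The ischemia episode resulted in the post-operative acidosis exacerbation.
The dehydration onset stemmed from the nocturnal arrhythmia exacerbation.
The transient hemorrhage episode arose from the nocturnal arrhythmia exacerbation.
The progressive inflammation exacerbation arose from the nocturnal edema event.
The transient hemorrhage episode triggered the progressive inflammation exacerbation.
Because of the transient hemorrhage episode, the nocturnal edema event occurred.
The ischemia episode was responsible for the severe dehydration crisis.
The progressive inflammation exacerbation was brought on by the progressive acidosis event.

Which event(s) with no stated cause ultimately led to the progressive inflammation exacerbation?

the nocturnal arrhythmia exacerbation, the nocturnal dehydration, the severe tachycardia exacerbation

Tracing upstream from the progressive inflammation exacerbation: the progressive inflammation exacerbation ← the transient hemorrhage episode ← the nocturnal arrhythmia exacerbation.
A separate upstream branch: the progressive inflammation exacerbation ← the severe tachycardia exacerbation.
A separate upstream branch: the progressive inflammation exacerbation ← the nocturnal dehydration.
Each of those chain origins has no stated cause.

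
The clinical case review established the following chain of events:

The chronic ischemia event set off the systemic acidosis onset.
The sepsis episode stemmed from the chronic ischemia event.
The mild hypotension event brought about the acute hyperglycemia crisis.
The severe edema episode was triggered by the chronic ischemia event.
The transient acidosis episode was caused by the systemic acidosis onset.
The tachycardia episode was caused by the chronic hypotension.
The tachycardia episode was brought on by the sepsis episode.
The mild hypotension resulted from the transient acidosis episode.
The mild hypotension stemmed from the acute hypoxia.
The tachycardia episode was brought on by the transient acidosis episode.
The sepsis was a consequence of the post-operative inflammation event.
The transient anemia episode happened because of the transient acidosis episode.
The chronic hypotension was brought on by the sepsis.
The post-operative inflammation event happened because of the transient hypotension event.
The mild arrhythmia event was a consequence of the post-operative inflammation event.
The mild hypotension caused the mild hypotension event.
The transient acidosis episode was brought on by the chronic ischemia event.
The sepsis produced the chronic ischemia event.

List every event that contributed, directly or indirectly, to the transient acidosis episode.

the chronic ischemia event, the post-operative inflammation event, the sepsis, the systemic acidosis onset, the transient hypotension event

Immediate causes of the transient acidosis episode: the chronic ischemia event, the systemic acidosis onset.
Further upstream: the transient hypotension event, the post-operative inflammation event, the sepsis.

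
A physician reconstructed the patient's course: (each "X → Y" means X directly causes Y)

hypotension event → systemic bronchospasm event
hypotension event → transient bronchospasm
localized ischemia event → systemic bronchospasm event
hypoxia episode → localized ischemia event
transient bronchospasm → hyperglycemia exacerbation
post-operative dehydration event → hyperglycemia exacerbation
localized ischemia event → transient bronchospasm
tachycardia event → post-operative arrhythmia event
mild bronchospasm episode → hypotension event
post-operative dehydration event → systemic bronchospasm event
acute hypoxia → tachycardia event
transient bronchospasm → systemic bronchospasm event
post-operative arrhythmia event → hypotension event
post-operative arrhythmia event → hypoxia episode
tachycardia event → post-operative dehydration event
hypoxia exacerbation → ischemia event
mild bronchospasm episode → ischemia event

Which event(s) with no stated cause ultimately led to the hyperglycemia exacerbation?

Tracing upstream from the hyperglycemia exacerbation: the hyperglycemia exacerbation ← the post-operative dehydration event ← the tachycardia event ← the acute hypoxia.
A separate upstream branch: the hyperglycemia exacerbation ← the transient bronchospasm ← the hypotension event ← the mild bronchospasm episode.
Each of those chain origins has no stated cause.

the acute hypoxia, the mild bronchospasm episode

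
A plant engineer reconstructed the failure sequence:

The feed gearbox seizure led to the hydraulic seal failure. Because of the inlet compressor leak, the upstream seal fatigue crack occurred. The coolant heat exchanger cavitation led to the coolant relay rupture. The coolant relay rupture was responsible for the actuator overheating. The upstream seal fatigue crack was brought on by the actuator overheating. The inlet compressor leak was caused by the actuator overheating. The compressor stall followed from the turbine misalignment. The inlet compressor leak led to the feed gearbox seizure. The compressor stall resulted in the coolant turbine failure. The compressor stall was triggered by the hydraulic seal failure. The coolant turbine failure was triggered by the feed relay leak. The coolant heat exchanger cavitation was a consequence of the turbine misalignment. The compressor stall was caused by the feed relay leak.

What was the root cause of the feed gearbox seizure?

Tracing upstream from the feed gearbox seizure: the feed gearbox seizure ← the inlet compressor leak ← the actuator overheating ← the coolant relay rupture ← the coolant heat exchanger cavitation ← the turbine misalignment.
The turbine misalignment has no stated cause, so it is the root.

the turbine misalignment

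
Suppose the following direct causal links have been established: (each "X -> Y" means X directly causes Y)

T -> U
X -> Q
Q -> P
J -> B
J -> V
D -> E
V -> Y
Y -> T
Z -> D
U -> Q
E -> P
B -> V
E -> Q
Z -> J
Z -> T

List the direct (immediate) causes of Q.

E, U, X

Upstream contributors include Z, J, B, V, Y, T, D, but only E, U, X feed directly into Q.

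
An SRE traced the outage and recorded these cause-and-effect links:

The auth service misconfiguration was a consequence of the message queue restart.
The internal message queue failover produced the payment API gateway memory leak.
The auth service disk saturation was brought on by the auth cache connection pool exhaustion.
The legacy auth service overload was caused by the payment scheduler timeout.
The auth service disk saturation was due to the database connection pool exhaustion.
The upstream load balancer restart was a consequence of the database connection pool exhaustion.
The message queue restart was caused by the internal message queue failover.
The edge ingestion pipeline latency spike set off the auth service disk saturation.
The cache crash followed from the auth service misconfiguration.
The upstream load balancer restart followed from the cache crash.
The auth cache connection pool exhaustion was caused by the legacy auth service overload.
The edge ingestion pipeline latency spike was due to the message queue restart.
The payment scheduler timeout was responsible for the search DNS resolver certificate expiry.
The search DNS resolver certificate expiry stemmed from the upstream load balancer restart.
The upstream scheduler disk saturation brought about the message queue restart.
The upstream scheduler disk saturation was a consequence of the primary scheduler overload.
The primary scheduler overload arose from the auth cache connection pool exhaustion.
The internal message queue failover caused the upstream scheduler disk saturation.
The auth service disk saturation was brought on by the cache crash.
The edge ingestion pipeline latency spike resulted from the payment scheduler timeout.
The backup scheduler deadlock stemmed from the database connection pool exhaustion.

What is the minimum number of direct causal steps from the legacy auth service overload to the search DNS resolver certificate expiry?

8

Shortest chain: the legacy auth service overload → the auth cache connection pool exhaustion → the primary scheduler overload → the upstream scheduler disk saturation → the message queue restart → the auth service misconfiguration → the cache crash → the upstream load balancer restart → the search DNS resolver certificate expiry.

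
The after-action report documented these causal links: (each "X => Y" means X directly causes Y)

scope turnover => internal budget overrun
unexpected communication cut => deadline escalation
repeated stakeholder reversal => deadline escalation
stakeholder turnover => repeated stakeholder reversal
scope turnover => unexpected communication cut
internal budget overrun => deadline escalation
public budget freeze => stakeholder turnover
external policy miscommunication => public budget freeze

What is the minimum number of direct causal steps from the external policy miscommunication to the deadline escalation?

Shortest chain: the external policy miscommunication → the public budget freeze → the stakeholder turnover → the repeated stakeholder reversal → the deadline escalation.

4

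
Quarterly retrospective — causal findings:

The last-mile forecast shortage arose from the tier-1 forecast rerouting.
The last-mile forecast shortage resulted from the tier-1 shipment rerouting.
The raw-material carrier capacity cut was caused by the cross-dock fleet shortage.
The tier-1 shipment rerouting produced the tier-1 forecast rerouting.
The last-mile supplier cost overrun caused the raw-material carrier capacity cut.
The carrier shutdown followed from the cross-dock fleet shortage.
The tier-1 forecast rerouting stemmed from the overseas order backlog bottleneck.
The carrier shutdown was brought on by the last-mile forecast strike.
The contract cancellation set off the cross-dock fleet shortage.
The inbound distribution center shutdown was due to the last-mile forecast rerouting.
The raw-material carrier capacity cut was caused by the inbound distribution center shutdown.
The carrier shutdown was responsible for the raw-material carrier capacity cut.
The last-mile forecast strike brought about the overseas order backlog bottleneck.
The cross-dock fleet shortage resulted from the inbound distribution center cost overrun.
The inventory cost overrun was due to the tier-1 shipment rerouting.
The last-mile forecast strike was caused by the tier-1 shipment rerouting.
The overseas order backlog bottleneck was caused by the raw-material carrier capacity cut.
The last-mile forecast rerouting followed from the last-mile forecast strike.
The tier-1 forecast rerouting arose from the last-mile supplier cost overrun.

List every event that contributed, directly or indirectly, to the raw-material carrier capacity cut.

Immediate causes of the raw-material carrier capacity cut: the cross-dock fleet shortage, the inbound distribution center shutdown, the last-mile supplier cost overrun, the carrier shutdown.
Further upstream: the contract cancellation, the inbound distribution center cost overrun, the tier-1 shipment rerouting, the last-mile forecast strike, the last-mile forecast rerouting.

the carrier shutdown, the contract cancellation, the cross-dock fleet shortage, the inbound distribution center cost overrun, the inbound distribution center shutdown, the last-mile forecast rerouting, the last-mile forecast strike, the last-mile supplier cost overrun, the tier-1 shipment rerouting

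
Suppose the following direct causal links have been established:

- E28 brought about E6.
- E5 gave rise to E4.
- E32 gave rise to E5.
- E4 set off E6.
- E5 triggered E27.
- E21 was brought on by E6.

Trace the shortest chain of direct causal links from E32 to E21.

E32 → E5
E5 → E4
E4 → E6
E6 → E21
Length: 4 steps.

E32 → E5 → E4 → E6 → E21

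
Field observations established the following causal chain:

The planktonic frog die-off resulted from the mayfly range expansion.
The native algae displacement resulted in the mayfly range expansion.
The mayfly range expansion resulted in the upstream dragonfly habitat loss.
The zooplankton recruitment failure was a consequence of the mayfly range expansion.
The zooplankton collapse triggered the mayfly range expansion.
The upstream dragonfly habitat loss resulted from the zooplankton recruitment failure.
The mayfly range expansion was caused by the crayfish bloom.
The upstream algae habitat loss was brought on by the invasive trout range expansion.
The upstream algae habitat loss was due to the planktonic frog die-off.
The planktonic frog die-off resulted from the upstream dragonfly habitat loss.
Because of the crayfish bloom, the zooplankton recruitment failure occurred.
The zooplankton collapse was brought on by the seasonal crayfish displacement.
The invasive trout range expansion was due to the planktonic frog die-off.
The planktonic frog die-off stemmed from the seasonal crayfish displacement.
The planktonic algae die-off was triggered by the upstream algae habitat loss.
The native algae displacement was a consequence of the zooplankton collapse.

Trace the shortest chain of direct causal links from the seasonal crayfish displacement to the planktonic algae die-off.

the seasonal crayfish displacement → the planktonic frog die-off → the upstream algae habitat loss → the planktonic algae die-off

the seasonal crayfish displacement → the planktonic frog die-off
the planktonic frog die-off → the upstream algae habitat loss
the upstream algae habitat loss → the planktonic algae die-off
Length: 3 steps.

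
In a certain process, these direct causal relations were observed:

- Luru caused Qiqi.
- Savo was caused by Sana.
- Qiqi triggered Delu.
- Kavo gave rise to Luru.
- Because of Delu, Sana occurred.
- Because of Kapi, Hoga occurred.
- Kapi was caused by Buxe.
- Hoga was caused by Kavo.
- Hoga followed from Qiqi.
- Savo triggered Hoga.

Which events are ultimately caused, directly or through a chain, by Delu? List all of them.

Hoga, Sana, Savo

Direct effects: Sana.
2 steps out: Savo.
3 steps out: Hoga.
Not reachable from it: Kavo, Luru, Qiqi, Buxe, Kapi.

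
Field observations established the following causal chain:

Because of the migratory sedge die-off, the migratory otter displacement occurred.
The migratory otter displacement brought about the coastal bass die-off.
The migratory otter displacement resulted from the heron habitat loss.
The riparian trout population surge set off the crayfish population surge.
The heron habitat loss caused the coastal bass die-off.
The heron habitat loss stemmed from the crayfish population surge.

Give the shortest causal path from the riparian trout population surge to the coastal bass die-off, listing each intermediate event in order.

the riparian trout population surge → the crayfish population surge → the heron habitat loss → the coastal bass die-off

the riparian trout population surge → the crayfish population surge
the crayfish population surge → the heron habitat loss
the heron habitat loss → the coastal bass die-off
Length: 3 steps.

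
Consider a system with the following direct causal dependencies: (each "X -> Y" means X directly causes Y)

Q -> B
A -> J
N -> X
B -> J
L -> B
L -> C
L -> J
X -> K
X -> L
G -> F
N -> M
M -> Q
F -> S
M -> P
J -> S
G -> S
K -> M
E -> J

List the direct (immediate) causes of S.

Upstream contributors include N, X, L, K, A, E, M, Q, B, but only F, G, J feed directly into S.

F, G, J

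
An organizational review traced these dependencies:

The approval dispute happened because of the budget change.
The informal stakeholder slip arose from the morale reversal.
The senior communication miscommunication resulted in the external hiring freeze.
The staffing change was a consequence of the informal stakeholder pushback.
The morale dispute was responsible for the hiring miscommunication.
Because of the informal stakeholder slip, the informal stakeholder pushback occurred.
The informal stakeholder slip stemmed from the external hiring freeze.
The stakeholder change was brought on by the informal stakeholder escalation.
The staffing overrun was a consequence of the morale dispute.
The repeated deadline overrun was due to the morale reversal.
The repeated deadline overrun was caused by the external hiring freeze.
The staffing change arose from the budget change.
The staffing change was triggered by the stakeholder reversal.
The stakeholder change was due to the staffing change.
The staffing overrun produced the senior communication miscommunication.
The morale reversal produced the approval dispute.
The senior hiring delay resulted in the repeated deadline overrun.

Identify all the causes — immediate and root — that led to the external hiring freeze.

the morale dispute, the senior communication miscommunication, the staffing overrun

Immediate cause of the external hiring freeze: the senior communication miscommunication.
Further upstream: the morale dispute, the staffing overrun.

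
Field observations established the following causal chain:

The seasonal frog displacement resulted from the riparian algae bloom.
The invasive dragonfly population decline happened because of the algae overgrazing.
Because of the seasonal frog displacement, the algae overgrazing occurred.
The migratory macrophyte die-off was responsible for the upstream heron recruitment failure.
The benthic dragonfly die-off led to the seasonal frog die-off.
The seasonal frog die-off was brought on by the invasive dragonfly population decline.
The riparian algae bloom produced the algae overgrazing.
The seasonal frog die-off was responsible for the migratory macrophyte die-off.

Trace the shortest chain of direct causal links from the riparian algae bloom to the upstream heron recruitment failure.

the riparian algae bloom → the algae overgrazing → the invasive dragonfly population decline → the seasonal frog die-off → the migratory macrophyte die-off → the upstream heron recruitment failure

the riparian algae bloom → the algae overgrazing
the algae overgrazing → the invasive dragonfly population decline
the invasive dragonfly population decline → the seasonal frog die-off
the seasonal frog die-off → the migratory macrophyte die-off
the migratory macrophyte die-off → the upstream heron recruitment failure
Length: 5 steps.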